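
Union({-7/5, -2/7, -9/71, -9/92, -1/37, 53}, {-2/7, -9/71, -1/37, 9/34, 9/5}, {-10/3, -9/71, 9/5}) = {-10/3, -7/5, -2/7, -9/71, -9/92, -1/37, 9/34, 9/5, 53}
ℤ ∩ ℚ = ℤ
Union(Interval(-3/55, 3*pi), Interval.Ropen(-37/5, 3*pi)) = Interval(-37/5, 3*pi)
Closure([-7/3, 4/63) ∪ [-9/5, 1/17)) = [-7/3, 4/63]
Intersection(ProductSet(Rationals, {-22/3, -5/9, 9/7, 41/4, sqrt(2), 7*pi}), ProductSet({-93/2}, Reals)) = ProductSet({-93/2}, {-22/3, -5/9, 9/7, 41/4, sqrt(2), 7*pi})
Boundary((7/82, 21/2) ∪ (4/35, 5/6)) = {7/82, 21/2}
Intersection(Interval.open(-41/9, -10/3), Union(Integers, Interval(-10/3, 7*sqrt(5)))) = Range(-4, -3, 1)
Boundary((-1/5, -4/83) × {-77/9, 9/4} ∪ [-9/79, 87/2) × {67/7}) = ([-9/79, 87/2] × {67/7}) ∪ ([-1/5, -4/83] × {-77/9, 9/4})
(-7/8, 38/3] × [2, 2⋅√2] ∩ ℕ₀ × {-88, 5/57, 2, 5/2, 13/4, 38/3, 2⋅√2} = {0, 1, …, 12} × {2, 5/2, 2⋅√2}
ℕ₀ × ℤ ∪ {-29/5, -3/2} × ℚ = (ℕ₀ × ℤ) ∪ ({-29/5, -3/2} × ℚ)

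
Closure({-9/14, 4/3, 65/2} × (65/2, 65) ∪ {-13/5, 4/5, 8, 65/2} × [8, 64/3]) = ({-9/14, 4/3, 65/2} × [65/2, 65]) ∪ ({-13/5, 4/5, 8, 65/2} × [8, 64/3])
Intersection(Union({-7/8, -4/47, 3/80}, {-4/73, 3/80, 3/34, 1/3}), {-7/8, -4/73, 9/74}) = {-7/8, -4/73}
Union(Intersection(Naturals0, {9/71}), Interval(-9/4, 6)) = Interval(-9/4, 6)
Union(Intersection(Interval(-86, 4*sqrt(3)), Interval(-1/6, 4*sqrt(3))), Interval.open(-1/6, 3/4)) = Interval(-1/6, 4*sqrt(3))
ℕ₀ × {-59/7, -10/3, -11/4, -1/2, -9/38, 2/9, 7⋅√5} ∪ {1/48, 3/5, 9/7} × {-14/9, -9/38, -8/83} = ({1/48, 3/5, 9/7} × {-14/9, -9/38, -8/83}) ∪ (ℕ₀ × {-59/7, -10/3, -11/4, -1/2, -9/38, 2/9, 7⋅√5})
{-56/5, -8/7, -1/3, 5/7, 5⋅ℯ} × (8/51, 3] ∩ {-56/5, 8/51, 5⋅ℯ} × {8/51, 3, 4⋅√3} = {-56/5, 5⋅ℯ} × {3}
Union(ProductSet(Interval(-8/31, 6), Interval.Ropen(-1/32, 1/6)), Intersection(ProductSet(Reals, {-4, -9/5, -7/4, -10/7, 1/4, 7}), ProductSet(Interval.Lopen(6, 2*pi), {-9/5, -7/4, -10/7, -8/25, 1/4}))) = Union(ProductSet(Interval(-8/31, 6), Interval.Ropen(-1/32, 1/6)), ProductSet(Interval.Lopen(6, 2*pi), {-9/5, -7/4, -10/7, 1/4}))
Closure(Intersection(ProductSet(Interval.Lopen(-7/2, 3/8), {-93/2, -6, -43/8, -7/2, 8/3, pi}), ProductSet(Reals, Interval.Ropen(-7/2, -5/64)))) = ProductSet(Interval(-7/2, 3/8), {-7/2})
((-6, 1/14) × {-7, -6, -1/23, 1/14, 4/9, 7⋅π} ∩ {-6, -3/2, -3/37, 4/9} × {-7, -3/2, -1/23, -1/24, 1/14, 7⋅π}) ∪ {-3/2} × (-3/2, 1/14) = ({-3/2} × (-3/2, 1/14)) ∪ ({-3/2, -3/37} × {-7, -1/23, 1/14, 7⋅π})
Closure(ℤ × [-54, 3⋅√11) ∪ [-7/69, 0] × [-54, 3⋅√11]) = (ℤ × [-54, 3⋅√11)) ∪ ((ℤ ∪ [-7/69, 0]) × {-54, 3⋅√11}) ∪ (([-7/69, 0] ∪ (ℤ \ (-7/69, 0))) × [-54, 3⋅√11])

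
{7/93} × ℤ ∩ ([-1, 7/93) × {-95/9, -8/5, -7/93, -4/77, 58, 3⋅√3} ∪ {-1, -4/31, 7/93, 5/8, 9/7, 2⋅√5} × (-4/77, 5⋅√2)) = {7/93} × {0, 1, …, 7}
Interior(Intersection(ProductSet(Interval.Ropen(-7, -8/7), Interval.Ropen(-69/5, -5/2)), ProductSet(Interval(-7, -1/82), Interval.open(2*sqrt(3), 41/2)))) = EmptySet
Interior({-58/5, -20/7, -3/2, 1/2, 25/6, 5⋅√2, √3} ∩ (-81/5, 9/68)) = ∅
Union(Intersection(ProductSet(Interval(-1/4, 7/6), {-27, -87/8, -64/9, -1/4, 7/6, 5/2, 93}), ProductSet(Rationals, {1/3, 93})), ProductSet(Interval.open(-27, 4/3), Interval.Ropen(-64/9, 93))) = Union(ProductSet(Intersection(Interval(-1/4, 7/6), Rationals), {93}), ProductSet(Interval.open(-27, 4/3), Interval.Ropen(-64/9, 93)))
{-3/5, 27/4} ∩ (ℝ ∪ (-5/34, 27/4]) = {-3/5, 27/4}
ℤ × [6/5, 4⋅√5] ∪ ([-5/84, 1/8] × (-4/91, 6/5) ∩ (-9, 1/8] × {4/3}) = ℤ × [6/5, 4⋅√5]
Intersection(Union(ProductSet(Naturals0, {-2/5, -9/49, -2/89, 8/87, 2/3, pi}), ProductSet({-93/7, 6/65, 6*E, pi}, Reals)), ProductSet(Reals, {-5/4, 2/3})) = Union(ProductSet({-93/7, 6/65, 6*E, pi}, {-5/4, 2/3}), ProductSet(Naturals0, {2/3}))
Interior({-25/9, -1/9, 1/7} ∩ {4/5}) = ∅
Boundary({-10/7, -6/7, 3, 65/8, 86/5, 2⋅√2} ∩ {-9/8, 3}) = {3}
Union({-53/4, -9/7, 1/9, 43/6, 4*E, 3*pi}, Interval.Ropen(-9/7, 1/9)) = Union({-53/4, 43/6, 4*E, 3*pi}, Interval(-9/7, 1/9))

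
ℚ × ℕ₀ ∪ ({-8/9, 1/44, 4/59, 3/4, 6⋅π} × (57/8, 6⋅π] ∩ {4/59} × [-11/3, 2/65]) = ℚ × ℕ₀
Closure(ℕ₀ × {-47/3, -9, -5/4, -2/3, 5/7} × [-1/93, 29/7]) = ℕ₀ × {-47/3, -9, -5/4, -2/3, 5/7} × [-1/93, 29/7]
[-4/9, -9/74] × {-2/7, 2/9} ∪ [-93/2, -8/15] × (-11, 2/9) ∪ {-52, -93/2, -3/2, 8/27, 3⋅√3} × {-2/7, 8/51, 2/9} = ([-4/9, -9/74] × {-2/7, 2/9}) ∪ ([-93/2, -8/15] × (-11, 2/9)) ∪ ({-52, -93/2, -3/2, 8/27, 3⋅√3} × {-2/7, 8/51, 2/9})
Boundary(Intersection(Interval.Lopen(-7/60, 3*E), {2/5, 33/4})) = {2/5}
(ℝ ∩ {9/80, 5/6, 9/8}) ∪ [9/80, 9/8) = [9/80, 9/8]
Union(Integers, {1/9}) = Union({1/9}, Integers)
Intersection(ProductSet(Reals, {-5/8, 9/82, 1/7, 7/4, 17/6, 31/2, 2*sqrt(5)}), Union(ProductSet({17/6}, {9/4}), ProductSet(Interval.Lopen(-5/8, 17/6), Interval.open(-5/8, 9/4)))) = ProductSet(Interval.Lopen(-5/8, 17/6), {9/82, 1/7, 7/4})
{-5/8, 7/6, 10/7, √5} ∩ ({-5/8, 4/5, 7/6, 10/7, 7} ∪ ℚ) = {-5/8, 7/6, 10/7}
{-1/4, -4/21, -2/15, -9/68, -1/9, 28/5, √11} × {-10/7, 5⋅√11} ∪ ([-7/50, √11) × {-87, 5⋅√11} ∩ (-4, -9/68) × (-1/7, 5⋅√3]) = {-1/4, -4/21, -2/15, -9/68, -1/9, 28/5, √11} × {-10/7, 5⋅√11}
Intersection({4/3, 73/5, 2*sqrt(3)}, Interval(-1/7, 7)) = {4/3, 2*sqrt(3)}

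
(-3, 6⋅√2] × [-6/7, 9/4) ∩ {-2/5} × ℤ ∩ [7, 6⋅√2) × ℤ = ∅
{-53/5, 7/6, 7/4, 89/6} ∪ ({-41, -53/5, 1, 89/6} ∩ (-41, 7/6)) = {-53/5, 1, 7/6, 7/4, 89/6}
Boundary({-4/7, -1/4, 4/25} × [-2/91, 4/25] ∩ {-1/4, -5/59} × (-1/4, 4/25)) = {-1/4} × [-2/91, 4/25]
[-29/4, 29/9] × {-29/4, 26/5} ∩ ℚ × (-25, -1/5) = (ℚ ∩ [-29/4, 29/9]) × {-29/4}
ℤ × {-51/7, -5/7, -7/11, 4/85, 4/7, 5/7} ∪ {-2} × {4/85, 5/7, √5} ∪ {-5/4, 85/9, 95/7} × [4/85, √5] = ({-2} × {4/85, 5/7, √5}) ∪ (ℤ × {-51/7, -5/7, -7/11, 4/85, 4/7, 5/7}) ∪ ({-5/4, 85/9, 95/7} × [4/85, √5])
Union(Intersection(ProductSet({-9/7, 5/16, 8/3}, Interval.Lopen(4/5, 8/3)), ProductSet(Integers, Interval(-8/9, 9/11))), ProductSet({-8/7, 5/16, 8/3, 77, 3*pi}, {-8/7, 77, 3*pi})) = ProductSet({-8/7, 5/16, 8/3, 77, 3*pi}, {-8/7, 77, 3*pi})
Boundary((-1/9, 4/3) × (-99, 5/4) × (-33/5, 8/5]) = ((({-1/9, 4/3} × [-99, 5/4]) ∪ ([-1/9, 4/3] × {-99, 5/4})) × [-33/5, 8/5]) ∪ ((({-1/9, 4/3} × [-99, 5/4]) ∪ ([-1/9, 4/3] × {-99, 5/4}) ∪ ((-1/9, 4/3) × (-99, 5/4))) × {-33/5, 8/5})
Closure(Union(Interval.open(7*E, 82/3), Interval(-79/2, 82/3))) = Interval(-79/2, 82/3)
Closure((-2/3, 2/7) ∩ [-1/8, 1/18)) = [-1/8, 1/18]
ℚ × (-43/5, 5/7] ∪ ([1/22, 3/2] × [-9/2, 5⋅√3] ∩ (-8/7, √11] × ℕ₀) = (ℚ × (-43/5, 5/7]) ∪ ([1/22, 3/2] × {0, 1, …, 8})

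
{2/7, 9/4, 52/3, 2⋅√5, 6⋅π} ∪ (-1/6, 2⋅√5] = (-1/6, 2⋅√5] ∪ {52/3, 6⋅π}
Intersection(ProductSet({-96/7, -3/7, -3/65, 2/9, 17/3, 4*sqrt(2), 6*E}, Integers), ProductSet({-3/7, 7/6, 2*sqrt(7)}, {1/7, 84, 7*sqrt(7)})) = ProductSet({-3/7}, {84})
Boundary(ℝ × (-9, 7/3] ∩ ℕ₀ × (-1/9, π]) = ℕ₀ × [-1/9, 7/3]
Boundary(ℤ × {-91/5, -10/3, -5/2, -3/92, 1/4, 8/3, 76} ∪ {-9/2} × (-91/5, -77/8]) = ({-9/2} × [-91/5, -77/8]) ∪ (ℤ × {-91/5, -10/3, -5/2, -3/92, 1/4, 8/3, 76})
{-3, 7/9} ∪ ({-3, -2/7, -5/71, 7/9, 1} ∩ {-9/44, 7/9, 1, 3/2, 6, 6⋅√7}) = {-3, 7/9, 1}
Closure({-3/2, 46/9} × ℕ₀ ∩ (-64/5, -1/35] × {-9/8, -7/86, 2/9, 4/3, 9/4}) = ∅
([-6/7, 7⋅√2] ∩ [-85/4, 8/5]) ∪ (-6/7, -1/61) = [-6/7, 8/5]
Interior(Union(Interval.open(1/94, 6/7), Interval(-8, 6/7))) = Interval.open(-8, 6/7)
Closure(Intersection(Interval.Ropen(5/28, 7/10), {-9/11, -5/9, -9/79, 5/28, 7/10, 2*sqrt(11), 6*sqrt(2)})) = {5/28}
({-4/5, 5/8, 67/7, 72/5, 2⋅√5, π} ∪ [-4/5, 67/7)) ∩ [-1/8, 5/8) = [-1/8, 5/8)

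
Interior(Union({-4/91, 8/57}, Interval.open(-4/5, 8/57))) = Interval.open(-4/5, 8/57)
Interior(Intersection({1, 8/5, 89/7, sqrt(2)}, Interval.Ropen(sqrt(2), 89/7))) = EmptySet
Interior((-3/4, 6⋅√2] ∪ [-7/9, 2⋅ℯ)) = (-7/9, 6⋅√2)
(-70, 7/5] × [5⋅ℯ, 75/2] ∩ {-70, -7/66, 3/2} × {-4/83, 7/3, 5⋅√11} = {-7/66} × {5⋅√11}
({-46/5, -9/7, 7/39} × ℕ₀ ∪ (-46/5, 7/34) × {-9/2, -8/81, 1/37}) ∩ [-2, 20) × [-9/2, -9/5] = [-2, 7/34) × {-9/2}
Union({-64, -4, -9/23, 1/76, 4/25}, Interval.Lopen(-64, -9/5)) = Union({-9/23, 1/76, 4/25}, Interval(-64, -9/5))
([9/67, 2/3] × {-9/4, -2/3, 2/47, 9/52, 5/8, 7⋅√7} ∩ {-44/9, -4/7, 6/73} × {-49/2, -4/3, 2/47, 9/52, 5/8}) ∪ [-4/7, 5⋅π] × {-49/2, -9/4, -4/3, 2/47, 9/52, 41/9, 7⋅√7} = [-4/7, 5⋅π] × {-49/2, -9/4, -4/3, 2/47, 9/52, 41/9, 7⋅√7}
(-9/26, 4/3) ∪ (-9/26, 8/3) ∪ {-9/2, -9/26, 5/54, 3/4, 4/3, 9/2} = {-9/2, 9/2} ∪ [-9/26, 8/3)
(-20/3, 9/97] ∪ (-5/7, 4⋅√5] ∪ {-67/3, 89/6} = {-67/3, 89/6} ∪ (-20/3, 4⋅√5]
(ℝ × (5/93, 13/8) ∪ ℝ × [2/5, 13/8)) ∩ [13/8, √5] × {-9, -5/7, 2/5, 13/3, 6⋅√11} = [13/8, √5] × {2/5}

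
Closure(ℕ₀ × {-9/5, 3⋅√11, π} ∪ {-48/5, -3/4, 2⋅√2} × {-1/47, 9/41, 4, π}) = (ℕ₀ × {-9/5, 3⋅√11, π}) ∪ ({-48/5, -3/4, 2⋅√2} × {-1/47, 9/41, 4, π})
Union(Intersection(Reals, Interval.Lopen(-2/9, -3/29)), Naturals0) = Union(Interval.Lopen(-2/9, -3/29), Naturals0)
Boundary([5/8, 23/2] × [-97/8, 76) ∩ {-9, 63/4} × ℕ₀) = ∅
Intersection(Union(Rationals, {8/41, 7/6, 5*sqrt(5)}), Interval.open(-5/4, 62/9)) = Intersection(Interval.open(-5/4, 62/9), Rationals)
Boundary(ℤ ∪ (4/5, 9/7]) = {4/5, 9/7} ∪ (ℤ \ (4/5, 9/7))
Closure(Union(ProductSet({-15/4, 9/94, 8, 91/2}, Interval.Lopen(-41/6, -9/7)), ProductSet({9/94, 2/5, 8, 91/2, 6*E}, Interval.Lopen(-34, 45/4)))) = Union(ProductSet({-15/4, 9/94, 8, 91/2}, Interval(-41/6, -9/7)), ProductSet({9/94, 2/5, 8, 91/2, 6*E}, Interval(-34, 45/4)))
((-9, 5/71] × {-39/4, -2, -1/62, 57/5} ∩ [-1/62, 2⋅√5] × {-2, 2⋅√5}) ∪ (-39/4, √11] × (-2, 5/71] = ([-1/62, 5/71] × {-2}) ∪ ((-39/4, √11] × (-2, 5/71])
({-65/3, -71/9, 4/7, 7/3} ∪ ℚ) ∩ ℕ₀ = ℕ₀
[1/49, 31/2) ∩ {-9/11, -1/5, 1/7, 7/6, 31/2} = {1/7, 7/6}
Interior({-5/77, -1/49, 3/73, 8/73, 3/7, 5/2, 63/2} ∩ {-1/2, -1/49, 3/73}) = ∅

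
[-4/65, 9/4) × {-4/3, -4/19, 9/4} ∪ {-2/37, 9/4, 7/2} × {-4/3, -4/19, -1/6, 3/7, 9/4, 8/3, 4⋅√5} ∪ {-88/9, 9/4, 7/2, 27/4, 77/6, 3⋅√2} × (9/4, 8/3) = ([-4/65, 9/4) × {-4/3, -4/19, 9/4}) ∪ ({-2/37, 9/4, 7/2} × {-4/3, -4/19, -1/6, 3/7, 9/4, 8/3, 4⋅√5}) ∪ ({-88/9, 9/4, 7/2, 27/4, 77/6, 3⋅√2} × (9/4, 8/3))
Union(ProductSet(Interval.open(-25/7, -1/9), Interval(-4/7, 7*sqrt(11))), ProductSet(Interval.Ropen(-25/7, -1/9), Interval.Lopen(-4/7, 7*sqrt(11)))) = Union(ProductSet(Interval.Ropen(-25/7, -1/9), Interval.Lopen(-4/7, 7*sqrt(11))), ProductSet(Interval.open(-25/7, -1/9), Interval(-4/7, 7*sqrt(11))))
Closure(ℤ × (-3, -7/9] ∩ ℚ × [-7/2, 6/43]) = ℤ × [-3, -7/9]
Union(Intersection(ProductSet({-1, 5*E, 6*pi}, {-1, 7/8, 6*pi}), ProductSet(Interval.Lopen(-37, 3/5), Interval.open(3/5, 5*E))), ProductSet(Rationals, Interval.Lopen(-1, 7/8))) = ProductSet(Rationals, Interval.Lopen(-1, 7/8))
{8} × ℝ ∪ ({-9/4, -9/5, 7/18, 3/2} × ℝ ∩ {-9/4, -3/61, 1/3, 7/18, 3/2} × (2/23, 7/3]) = ({8} × ℝ) ∪ ({-9/4, 7/18, 3/2} × (2/23, 7/3])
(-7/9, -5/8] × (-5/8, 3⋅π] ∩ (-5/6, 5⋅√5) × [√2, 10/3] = (-7/9, -5/8] × [√2, 10/3]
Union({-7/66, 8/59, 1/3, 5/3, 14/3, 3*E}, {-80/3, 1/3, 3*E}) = {-80/3, -7/66, 8/59, 1/3, 5/3, 14/3, 3*E}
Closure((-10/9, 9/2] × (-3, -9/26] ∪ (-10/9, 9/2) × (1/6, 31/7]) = ([-10/9, 9/2] × {-3, -9/26, 1/6, 31/7}) ∪ ((-10/9, 9/2] × (-3, -9/26]) ∪ ((-10/9, 9/2) × (1/6, 31/7]) ∪ ({-10/9, 9/2} × ([-3, -9/26] ∪ [1/6, 31/7]))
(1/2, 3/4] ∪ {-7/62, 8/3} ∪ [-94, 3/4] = [-94, 3/4] ∪ {8/3}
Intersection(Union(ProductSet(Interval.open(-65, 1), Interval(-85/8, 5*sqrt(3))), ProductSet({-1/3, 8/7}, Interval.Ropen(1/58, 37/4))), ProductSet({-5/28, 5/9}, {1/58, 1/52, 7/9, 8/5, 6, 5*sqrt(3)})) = ProductSet({-5/28, 5/9}, {1/58, 1/52, 7/9, 8/5, 6, 5*sqrt(3)})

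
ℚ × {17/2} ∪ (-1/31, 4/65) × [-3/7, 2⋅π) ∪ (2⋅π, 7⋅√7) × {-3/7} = (ℚ × {17/2}) ∪ ((-1/31, 4/65) × [-3/7, 2⋅π)) ∪ ((2⋅π, 7⋅√7) × {-3/7})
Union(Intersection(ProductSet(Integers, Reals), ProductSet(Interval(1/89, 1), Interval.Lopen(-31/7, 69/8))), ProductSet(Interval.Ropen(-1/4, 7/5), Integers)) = Union(ProductSet(Interval.Ropen(-1/4, 7/5), Integers), ProductSet(Range(1, 2, 1), Interval.Lopen(-31/7, 69/8)))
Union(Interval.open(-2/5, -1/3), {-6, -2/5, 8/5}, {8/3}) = Union({-6, 8/5, 8/3}, Interval.Ropen(-2/5, -1/3))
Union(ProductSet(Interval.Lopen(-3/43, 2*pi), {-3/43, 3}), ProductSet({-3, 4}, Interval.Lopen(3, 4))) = Union(ProductSet({-3, 4}, Interval.Lopen(3, 4)), ProductSet(Interval.Lopen(-3/43, 2*pi), {-3/43, 3}))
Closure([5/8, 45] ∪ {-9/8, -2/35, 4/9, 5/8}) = {-9/8, -2/35, 4/9} ∪ [5/8, 45]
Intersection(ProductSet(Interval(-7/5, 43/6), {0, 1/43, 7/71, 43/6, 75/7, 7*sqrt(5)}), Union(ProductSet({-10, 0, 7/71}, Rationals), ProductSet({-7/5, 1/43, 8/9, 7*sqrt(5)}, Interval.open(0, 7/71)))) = Union(ProductSet({0, 7/71}, {0, 1/43, 7/71, 43/6, 75/7}), ProductSet({-7/5, 1/43, 8/9}, {1/43}))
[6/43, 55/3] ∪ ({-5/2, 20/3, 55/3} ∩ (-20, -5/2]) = {-5/2} ∪ [6/43, 55/3]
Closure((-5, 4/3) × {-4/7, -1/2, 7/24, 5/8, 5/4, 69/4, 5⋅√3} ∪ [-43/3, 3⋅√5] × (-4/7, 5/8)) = ([-43/3, 3⋅√5] × [-4/7, 5/8]) ∪ ([-5, 4/3] × {-4/7, 5/8, 5/4, 69/4, 5⋅√3}) ∪ ((-5, 4/3) × {-4/7, -1/2, 7/24, 5/8, 5/4, 69/4, 5⋅√3})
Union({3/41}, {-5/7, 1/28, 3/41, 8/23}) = {-5/7, 1/28, 3/41, 8/23}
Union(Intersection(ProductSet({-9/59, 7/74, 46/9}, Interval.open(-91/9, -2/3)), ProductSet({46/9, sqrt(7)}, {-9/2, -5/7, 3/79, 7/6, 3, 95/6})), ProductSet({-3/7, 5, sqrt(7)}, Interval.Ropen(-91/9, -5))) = Union(ProductSet({46/9}, {-9/2, -5/7}), ProductSet({-3/7, 5, sqrt(7)}, Interval.Ropen(-91/9, -5)))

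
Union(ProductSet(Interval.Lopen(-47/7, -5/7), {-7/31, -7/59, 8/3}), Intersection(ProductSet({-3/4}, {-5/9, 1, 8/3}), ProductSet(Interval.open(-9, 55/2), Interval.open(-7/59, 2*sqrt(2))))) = Union(ProductSet({-3/4}, {1, 8/3}), ProductSet(Interval.Lopen(-47/7, -5/7), {-7/31, -7/59, 8/3}))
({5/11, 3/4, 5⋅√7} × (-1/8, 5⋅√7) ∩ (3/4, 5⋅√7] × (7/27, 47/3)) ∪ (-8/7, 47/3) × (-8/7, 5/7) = ((-8/7, 47/3) × (-8/7, 5/7)) ∪ ({5⋅√7} × (7/27, 5⋅√7))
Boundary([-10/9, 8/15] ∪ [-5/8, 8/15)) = {-10/9, 8/15}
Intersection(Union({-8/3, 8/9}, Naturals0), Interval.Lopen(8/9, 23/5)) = Range(1, 5, 1)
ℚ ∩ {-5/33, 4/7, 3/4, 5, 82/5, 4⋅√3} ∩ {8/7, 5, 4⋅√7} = {5}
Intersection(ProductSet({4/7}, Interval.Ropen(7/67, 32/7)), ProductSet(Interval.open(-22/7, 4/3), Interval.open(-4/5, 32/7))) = ProductSet({4/7}, Interval.Ropen(7/67, 32/7))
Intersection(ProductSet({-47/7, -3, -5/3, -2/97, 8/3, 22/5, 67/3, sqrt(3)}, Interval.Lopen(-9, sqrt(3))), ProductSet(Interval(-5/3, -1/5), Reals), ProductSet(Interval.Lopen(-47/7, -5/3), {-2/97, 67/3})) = ProductSet({-5/3}, {-2/97})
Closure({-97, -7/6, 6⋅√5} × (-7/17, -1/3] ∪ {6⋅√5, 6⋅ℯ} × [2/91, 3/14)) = ({-97, -7/6, 6⋅√5} × [-7/17, -1/3]) ∪ ({6⋅√5, 6⋅ℯ} × [2/91, 3/14])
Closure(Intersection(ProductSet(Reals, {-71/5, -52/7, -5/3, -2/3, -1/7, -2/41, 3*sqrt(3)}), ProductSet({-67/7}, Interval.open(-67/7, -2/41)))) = ProductSet({-67/7}, {-52/7, -5/3, -2/3, -1/7})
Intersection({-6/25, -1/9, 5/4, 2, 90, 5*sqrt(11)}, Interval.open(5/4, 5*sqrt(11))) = {2}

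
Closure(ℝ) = ℝ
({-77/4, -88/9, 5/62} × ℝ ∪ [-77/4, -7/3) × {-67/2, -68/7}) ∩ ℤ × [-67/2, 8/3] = {-19, -18, …, -3} × {-67/2, -68/7}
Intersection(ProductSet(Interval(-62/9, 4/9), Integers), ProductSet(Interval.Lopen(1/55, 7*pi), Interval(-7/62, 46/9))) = ProductSet(Interval.Lopen(1/55, 4/9), Range(0, 6, 1))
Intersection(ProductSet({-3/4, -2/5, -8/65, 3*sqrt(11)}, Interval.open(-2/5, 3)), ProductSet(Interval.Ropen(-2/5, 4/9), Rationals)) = ProductSet({-2/5, -8/65}, Intersection(Interval.open(-2/5, 3), Rationals))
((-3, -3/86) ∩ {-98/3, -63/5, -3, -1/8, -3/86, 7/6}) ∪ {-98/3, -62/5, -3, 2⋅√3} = {-98/3, -62/5, -3, -1/8, 2⋅√3}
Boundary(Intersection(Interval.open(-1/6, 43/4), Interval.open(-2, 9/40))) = {-1/6, 9/40}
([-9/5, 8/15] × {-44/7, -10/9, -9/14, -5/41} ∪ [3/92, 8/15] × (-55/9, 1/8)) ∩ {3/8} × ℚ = {3/8} × ({-44/7} ∪ (ℚ ∩ (-55/9, 1/8)))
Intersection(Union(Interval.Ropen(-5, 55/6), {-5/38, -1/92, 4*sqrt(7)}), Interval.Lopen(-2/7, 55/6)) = Interval.open(-2/7, 55/6)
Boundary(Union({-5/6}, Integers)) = Union({-5/6}, Integers)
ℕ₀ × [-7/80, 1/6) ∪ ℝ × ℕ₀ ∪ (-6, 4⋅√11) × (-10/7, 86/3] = (ℝ × ℕ₀) ∪ (ℕ₀ × [-7/80, 1/6)) ∪ ((-6, 4⋅√11) × (-10/7, 86/3])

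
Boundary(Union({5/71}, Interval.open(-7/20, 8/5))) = {-7/20, 8/5}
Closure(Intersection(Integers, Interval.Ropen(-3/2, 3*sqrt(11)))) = Range(-1, 10, 1)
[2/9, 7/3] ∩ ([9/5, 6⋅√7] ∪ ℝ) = [2/9, 7/3]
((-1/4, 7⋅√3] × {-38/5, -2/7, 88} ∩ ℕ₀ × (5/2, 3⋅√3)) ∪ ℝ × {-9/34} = ℝ × {-9/34}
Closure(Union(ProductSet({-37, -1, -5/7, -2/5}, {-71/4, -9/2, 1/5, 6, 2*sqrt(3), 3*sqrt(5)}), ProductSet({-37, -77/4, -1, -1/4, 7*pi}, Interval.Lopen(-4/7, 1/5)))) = Union(ProductSet({-37, -1, -5/7, -2/5}, {-71/4, -9/2, 1/5, 6, 2*sqrt(3), 3*sqrt(5)}), ProductSet({-37, -77/4, -1, -1/4, 7*pi}, Interval(-4/7, 1/5)))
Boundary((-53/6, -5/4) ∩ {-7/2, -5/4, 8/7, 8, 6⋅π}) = {-7/2}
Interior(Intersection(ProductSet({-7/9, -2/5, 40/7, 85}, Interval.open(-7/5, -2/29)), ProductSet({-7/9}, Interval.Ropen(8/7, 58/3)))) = EmptySet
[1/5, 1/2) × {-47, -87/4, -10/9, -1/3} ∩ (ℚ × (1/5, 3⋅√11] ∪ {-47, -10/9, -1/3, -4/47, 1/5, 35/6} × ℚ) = {1/5} × {-47, -87/4, -10/9, -1/3}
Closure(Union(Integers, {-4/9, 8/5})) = Union({-4/9, 8/5}, Integers)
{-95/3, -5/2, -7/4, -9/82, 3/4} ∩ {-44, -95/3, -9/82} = {-95/3, -9/82}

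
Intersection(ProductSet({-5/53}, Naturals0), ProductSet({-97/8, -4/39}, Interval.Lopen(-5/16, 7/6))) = EmptySet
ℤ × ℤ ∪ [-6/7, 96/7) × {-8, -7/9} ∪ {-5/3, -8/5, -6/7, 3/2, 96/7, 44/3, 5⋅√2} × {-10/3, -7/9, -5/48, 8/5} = (ℤ × ℤ) ∪ ([-6/7, 96/7) × {-8, -7/9}) ∪ ({-5/3, -8/5, -6/7, 3/2, 96/7, 44/3, 5⋅√2} × {-10/3, -7/9, -5/48, 8/5})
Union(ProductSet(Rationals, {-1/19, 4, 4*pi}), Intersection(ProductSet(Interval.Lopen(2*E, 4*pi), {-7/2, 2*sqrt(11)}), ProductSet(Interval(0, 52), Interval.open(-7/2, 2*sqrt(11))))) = ProductSet(Rationals, {-1/19, 4, 4*pi})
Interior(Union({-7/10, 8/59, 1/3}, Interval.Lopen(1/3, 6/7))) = Interval.open(1/3, 6/7)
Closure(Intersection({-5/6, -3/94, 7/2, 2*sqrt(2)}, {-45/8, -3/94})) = {-3/94}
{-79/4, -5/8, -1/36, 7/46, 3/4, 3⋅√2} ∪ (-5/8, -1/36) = {-79/4, 7/46, 3/4, 3⋅√2} ∪ [-5/8, -1/36]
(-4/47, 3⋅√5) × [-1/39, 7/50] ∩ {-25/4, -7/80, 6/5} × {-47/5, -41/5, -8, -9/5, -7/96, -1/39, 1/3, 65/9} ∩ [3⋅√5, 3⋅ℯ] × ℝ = ∅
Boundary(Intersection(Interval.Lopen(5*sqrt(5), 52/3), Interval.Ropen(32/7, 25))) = {52/3, 5*sqrt(5)}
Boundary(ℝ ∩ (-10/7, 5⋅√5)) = {-10/7, 5⋅√5}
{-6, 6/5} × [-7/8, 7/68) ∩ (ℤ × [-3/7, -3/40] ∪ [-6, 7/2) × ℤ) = ({-6} × [-3/7, -3/40]) ∪ ({-6, 6/5} × {0})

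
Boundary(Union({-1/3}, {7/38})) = {-1/3, 7/38}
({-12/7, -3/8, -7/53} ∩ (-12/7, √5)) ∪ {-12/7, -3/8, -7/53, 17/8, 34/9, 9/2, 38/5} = {-12/7, -3/8, -7/53, 17/8, 34/9, 9/2, 38/5}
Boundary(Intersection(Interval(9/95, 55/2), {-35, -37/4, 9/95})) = {9/95}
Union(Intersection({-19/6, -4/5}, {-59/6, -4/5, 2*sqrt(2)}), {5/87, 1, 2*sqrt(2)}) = {-4/5, 5/87, 1, 2*sqrt(2)}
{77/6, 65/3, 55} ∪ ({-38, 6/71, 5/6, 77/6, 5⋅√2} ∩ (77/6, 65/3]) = {77/6, 65/3, 55}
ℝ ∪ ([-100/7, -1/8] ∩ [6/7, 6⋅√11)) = ℝ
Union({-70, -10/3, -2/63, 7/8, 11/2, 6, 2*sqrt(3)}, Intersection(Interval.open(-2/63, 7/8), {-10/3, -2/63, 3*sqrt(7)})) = {-70, -10/3, -2/63, 7/8, 11/2, 6, 2*sqrt(3)}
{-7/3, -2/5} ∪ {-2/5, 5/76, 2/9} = {-7/3, -2/5, 5/76, 2/9}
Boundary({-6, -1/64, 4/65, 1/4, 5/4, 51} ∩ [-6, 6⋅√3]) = {-6, -1/64, 4/65, 1/4, 5/4}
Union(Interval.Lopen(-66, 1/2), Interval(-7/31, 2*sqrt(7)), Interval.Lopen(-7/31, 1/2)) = Interval.Lopen(-66, 2*sqrt(7))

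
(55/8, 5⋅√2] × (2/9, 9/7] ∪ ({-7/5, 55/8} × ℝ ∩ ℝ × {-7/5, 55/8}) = ({-7/5, 55/8} × {-7/5, 55/8}) ∪ ((55/8, 5⋅√2] × (2/9, 9/7])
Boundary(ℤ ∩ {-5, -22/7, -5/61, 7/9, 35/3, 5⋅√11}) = {-5}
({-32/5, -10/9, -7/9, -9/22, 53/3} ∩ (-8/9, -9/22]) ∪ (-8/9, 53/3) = (-8/9, 53/3)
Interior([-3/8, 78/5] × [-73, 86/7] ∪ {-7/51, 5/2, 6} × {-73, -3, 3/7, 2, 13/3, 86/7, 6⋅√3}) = (-3/8, 78/5) × (-73, 86/7)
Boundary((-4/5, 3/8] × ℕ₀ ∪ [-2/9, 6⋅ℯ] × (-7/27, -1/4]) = ([-4/5, -2/9] × ℕ₀) ∪ ({-2/9, 6⋅ℯ} × [-7/27, -1/4]) ∪ ([-2/9, 6⋅ℯ] × {-7/27, -1/4}) ∪ ([-4/5, 3/8] × (ℕ₀ \ (-7/27, -1/4)))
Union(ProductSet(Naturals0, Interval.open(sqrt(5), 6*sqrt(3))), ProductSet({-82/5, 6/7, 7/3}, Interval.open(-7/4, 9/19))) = Union(ProductSet({-82/5, 6/7, 7/3}, Interval.open(-7/4, 9/19)), ProductSet(Naturals0, Interval.open(sqrt(5), 6*sqrt(3))))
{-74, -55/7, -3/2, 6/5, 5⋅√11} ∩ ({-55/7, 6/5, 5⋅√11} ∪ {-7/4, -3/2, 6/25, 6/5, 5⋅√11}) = {-55/7, -3/2, 6/5, 5⋅√11}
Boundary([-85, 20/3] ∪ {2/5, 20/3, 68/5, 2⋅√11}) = {-85, 20/3, 68/5}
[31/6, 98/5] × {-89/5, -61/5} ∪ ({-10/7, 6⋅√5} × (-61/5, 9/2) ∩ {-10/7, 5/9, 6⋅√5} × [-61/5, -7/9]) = ([31/6, 98/5] × {-89/5, -61/5}) ∪ ({-10/7, 6⋅√5} × (-61/5, -7/9])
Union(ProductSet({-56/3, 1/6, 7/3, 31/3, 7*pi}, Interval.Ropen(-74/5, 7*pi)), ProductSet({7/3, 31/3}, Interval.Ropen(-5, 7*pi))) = ProductSet({-56/3, 1/6, 7/3, 31/3, 7*pi}, Interval.Ropen(-74/5, 7*pi))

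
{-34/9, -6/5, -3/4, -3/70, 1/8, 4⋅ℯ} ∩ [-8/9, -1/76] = {-3/4, -3/70}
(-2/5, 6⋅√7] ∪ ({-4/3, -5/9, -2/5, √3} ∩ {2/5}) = (-2/5, 6⋅√7]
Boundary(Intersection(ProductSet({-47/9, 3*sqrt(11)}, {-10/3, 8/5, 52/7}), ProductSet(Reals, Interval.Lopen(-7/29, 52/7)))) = ProductSet({-47/9, 3*sqrt(11)}, {8/5, 52/7})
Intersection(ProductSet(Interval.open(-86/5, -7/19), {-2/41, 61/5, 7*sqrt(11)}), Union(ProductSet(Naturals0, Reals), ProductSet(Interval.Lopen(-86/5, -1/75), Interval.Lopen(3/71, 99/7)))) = ProductSet(Interval.open(-86/5, -7/19), {61/5})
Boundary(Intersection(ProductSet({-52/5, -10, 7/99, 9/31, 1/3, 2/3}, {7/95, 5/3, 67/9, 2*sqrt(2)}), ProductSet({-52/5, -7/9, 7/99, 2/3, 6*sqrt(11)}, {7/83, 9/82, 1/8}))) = EmptySet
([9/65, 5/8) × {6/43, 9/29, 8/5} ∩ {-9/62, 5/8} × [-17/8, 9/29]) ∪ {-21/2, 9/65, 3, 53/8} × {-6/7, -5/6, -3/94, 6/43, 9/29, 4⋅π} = {-21/2, 9/65, 3, 53/8} × {-6/7, -5/6, -3/94, 6/43, 9/29, 4⋅π}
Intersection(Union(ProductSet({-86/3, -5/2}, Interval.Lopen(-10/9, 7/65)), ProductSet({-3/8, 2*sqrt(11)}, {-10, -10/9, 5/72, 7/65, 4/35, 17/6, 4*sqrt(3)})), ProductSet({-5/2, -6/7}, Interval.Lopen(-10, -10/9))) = EmptySet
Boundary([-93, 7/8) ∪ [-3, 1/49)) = {-93, 7/8}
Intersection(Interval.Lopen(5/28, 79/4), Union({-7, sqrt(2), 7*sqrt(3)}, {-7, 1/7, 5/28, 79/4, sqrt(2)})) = {79/4, sqrt(2), 7*sqrt(3)}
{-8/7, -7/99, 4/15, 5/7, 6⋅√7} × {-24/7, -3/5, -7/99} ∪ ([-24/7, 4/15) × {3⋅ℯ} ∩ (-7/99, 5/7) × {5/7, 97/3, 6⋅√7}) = {-8/7, -7/99, 4/15, 5/7, 6⋅√7} × {-24/7, -3/5, -7/99}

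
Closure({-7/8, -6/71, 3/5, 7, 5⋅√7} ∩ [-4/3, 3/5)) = {-7/8, -6/71}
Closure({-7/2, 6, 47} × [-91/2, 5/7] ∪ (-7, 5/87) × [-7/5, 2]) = ({-7/2, 6, 47} × [-91/2, 5/7]) ∪ ([-7, 5/87] × [-7/5, 2])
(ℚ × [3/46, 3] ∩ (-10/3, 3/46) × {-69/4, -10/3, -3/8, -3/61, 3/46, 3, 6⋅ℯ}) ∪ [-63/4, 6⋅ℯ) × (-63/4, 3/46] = ((ℚ ∩ (-10/3, 3/46)) × {3/46, 3}) ∪ ([-63/4, 6⋅ℯ) × (-63/4, 3/46])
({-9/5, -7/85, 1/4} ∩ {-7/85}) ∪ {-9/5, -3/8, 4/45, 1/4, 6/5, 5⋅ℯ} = {-9/5, -3/8, -7/85, 4/45, 1/4, 6/5, 5⋅ℯ}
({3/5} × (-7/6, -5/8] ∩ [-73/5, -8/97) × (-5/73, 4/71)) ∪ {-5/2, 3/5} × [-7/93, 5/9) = {-5/2, 3/5} × [-7/93, 5/9)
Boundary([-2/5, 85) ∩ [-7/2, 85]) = {-2/5, 85}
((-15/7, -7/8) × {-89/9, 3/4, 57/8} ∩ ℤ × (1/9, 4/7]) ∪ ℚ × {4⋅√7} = ℚ × {4⋅√7}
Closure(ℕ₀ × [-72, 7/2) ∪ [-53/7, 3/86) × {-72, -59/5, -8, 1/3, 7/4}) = (ℕ₀ × [-72, 7/2]) ∪ ([-53/7, 3/86] × {-72, -59/5, -8, 1/3, 7/4})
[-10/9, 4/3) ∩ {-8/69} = {-8/69}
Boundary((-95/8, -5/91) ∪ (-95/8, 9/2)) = {-95/8, 9/2}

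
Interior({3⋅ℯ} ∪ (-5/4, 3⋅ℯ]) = (-5/4, 3⋅ℯ)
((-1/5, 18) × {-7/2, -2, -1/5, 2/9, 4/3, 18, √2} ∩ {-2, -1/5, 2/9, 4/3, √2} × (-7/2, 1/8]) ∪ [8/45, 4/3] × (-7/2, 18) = ({2/9, 4/3, √2} × {-2, -1/5}) ∪ ([8/45, 4/3] × (-7/2, 18))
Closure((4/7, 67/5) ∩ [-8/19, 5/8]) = [4/7, 5/8]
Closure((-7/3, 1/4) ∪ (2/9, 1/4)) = [-7/3, 1/4]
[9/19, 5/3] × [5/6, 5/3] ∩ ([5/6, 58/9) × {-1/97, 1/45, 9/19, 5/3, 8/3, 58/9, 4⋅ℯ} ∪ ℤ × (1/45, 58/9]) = ([5/6, 5/3] × {5/3}) ∪ ({1} × [5/6, 5/3])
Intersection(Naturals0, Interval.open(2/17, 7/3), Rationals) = Range(1, 3, 1)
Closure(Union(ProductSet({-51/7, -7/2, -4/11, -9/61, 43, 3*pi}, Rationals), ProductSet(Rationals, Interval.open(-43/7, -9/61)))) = Union(ProductSet({-51/7, -7/2, -4/11, -9/61, 43, 3*pi}, Reals), ProductSet(Reals, Interval(-43/7, -9/61)))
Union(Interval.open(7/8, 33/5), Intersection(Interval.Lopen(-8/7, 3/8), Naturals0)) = Union(Interval.open(7/8, 33/5), Range(0, 1, 1))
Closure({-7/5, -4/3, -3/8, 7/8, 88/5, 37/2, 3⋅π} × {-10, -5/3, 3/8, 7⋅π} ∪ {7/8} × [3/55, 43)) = ({7/8} × [3/55, 43]) ∪ ({-7/5, -4/3, -3/8, 7/8, 88/5, 37/2, 3⋅π} × {-10, -5/3, 3/8, 7⋅π})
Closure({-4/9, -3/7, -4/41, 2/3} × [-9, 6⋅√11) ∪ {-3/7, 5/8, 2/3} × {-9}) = ({-3/7, 5/8, 2/3} × {-9}) ∪ ({-4/9, -3/7, -4/41, 2/3} × [-9, 6⋅√11])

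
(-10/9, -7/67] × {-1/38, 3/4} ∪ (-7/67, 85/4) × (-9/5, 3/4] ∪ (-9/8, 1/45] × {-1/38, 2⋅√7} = ((-10/9, -7/67] × {-1/38, 3/4}) ∪ ((-7/67, 85/4) × (-9/5, 3/4]) ∪ ((-9/8, 1/45] × {-1/38, 2⋅√7})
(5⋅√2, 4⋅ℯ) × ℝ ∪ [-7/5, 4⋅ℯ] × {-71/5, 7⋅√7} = ((5⋅√2, 4⋅ℯ) × ℝ) ∪ ([-7/5, 4⋅ℯ] × {-71/5, 7⋅√7})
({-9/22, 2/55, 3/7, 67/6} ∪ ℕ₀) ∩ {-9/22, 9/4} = {-9/22}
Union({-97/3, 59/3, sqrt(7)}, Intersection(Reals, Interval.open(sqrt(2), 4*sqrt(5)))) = Union({-97/3, 59/3}, Interval.open(sqrt(2), 4*sqrt(5)))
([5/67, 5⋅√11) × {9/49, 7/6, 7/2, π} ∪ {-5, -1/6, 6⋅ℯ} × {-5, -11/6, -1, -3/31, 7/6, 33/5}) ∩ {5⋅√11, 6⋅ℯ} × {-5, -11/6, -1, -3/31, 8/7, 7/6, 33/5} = {6⋅ℯ} × {-5, -11/6, -1, -3/31, 7/6, 33/5}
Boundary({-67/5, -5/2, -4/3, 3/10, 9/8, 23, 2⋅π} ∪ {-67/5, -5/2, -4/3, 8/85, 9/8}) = {-67/5, -5/2, -4/3, 8/85, 3/10, 9/8, 23, 2⋅π}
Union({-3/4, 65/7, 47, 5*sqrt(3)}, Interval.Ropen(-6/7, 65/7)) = Union({47}, Interval(-6/7, 65/7))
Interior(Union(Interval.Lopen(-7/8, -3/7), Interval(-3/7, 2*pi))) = Interval.open(-7/8, 2*pi)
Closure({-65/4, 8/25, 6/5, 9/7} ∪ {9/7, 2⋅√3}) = {-65/4, 8/25, 6/5, 9/7, 2⋅√3}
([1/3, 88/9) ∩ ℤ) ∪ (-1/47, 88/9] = (-1/47, 88/9] ∪ {1, 2, …, 9}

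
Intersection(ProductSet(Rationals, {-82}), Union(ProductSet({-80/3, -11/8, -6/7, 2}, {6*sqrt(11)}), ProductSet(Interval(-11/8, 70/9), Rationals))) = ProductSet(Intersection(Interval(-11/8, 70/9), Rationals), {-82})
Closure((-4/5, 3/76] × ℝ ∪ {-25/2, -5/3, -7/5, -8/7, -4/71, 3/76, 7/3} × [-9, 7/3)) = ([-4/5, 3/76] × ℝ) ∪ ({-25/2, -5/3, -7/5, -8/7, 3/76, 7/3} × [-9, 7/3]) ∪ ({-25/2, -5/3, -7/5, -8/7, -4/71, 3/76, 7/3} × [-9, 7/3))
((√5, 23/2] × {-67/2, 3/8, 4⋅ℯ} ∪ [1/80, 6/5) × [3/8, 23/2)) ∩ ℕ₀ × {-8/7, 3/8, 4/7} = ({3, 4, …, 11} × {3/8}) ∪ ({1} × {3/8, 4/7})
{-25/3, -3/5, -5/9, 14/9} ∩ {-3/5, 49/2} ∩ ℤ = ∅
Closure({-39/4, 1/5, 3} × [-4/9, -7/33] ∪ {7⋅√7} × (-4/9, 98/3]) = ({-39/4, 1/5, 3} × [-4/9, -7/33]) ∪ ({7⋅√7} × [-4/9, 98/3])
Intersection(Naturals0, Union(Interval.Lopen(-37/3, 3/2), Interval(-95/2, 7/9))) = Range(0, 2, 1)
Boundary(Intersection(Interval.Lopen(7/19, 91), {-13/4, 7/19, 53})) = {53}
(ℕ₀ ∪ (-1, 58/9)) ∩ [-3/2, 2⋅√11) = (-1, 58/9) ∪ {0, 1, …, 6}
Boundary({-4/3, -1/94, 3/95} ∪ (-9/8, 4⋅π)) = {-4/3, -9/8, 4⋅π}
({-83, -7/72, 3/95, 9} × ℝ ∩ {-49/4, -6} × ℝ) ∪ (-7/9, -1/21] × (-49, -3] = (-7/9, -1/21] × (-49, -3]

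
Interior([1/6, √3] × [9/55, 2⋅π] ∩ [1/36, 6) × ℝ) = (1/6, √3) × (9/55, 2⋅π)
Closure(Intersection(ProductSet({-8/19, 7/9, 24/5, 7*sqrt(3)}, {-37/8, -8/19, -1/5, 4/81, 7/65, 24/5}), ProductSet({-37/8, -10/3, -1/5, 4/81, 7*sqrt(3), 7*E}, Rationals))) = ProductSet({7*sqrt(3)}, {-37/8, -8/19, -1/5, 4/81, 7/65, 24/5})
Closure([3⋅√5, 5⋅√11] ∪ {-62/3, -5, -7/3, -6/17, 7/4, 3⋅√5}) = {-62/3, -5, -7/3, -6/17, 7/4} ∪ [3⋅√5, 5⋅√11]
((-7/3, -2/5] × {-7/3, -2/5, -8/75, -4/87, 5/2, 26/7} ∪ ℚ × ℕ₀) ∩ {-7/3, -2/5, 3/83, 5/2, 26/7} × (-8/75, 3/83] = ({-2/5} × {-4/87}) ∪ ({-7/3, -2/5, 3/83, 5/2, 26/7} × {0})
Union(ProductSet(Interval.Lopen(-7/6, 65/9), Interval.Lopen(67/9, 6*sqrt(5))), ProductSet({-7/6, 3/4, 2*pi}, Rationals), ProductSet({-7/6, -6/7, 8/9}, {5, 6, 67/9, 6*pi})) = Union(ProductSet({-7/6, -6/7, 8/9}, {5, 6, 67/9, 6*pi}), ProductSet({-7/6, 3/4, 2*pi}, Rationals), ProductSet(Interval.Lopen(-7/6, 65/9), Interval.Lopen(67/9, 6*sqrt(5))))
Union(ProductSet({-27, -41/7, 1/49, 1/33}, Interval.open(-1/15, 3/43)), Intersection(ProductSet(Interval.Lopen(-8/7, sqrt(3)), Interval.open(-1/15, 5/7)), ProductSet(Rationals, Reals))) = Union(ProductSet({-27, -41/7, 1/49, 1/33}, Interval.open(-1/15, 3/43)), ProductSet(Intersection(Interval.Lopen(-8/7, sqrt(3)), Rationals), Interval.open(-1/15, 5/7)))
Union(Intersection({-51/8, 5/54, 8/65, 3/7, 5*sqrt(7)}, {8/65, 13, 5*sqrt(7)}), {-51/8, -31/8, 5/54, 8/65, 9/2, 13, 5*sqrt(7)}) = {-51/8, -31/8, 5/54, 8/65, 9/2, 13, 5*sqrt(7)}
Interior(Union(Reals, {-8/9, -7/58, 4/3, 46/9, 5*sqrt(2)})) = Reals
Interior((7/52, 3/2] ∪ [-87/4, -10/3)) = (-87/4, -10/3) ∪ (7/52, 3/2)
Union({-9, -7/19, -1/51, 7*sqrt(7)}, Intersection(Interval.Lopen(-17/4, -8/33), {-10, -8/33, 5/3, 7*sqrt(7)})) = {-9, -7/19, -8/33, -1/51, 7*sqrt(7)}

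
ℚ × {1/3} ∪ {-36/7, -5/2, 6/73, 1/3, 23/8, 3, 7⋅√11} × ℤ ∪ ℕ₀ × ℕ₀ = (ℕ₀ × ℕ₀) ∪ (ℚ × {1/3}) ∪ ({-36/7, -5/2, 6/73, 1/3, 23/8, 3, 7⋅√11} × ℤ)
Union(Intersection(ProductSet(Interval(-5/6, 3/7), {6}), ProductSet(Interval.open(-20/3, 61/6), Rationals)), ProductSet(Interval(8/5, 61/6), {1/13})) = Union(ProductSet(Interval(-5/6, 3/7), {6}), ProductSet(Interval(8/5, 61/6), {1/13}))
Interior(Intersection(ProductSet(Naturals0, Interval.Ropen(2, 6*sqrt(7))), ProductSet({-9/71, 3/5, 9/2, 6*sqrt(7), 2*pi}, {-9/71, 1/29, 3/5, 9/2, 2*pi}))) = EmptySet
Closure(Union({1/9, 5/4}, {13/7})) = {1/9, 5/4, 13/7}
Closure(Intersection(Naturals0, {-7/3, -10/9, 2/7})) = EmptySet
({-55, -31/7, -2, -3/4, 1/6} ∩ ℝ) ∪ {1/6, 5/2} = {-55, -31/7, -2, -3/4, 1/6, 5/2}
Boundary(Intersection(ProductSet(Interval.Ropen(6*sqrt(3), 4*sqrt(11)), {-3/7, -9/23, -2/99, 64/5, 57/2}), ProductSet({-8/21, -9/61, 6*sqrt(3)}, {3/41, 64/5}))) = ProductSet({6*sqrt(3)}, {64/5})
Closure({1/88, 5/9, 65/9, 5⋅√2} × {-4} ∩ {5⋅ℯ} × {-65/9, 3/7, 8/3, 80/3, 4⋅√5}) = ∅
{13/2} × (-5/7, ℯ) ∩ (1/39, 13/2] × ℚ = {13/2} × (ℚ ∩ (-5/7, ℯ))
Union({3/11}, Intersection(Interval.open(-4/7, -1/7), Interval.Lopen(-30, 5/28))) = Union({3/11}, Interval.open(-4/7, -1/7))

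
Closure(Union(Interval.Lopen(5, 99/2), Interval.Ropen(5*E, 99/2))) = Interval(5, 99/2)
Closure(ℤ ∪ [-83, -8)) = ℤ ∪ [-83, -8]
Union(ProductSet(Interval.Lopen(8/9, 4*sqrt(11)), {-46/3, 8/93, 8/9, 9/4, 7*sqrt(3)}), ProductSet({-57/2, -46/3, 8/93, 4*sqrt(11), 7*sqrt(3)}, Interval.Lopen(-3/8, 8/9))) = Union(ProductSet({-57/2, -46/3, 8/93, 4*sqrt(11), 7*sqrt(3)}, Interval.Lopen(-3/8, 8/9)), ProductSet(Interval.Lopen(8/9, 4*sqrt(11)), {-46/3, 8/93, 8/9, 9/4, 7*sqrt(3)}))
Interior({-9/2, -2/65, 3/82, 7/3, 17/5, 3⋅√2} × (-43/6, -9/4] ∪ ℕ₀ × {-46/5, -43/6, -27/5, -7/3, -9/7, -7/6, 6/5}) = ∅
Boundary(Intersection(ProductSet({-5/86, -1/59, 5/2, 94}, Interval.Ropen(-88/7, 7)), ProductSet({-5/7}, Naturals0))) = EmptySet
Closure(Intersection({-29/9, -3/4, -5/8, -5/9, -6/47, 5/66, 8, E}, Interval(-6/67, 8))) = {5/66, 8, E}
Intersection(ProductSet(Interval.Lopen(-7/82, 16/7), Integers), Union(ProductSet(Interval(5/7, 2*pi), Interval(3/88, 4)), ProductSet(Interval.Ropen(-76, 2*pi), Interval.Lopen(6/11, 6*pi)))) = ProductSet(Interval.Lopen(-7/82, 16/7), Range(1, 19, 1))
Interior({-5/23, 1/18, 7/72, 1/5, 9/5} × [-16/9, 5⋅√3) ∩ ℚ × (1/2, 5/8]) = ∅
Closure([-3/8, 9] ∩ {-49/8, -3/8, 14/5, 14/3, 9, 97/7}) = {-3/8, 14/5, 14/3, 9}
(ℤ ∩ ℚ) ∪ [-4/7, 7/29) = ℤ ∪ [-4/7, 7/29)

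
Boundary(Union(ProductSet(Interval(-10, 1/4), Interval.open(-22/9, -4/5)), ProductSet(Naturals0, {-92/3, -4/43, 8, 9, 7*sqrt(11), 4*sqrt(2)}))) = Union(ProductSet({-10, 1/4}, Interval(-22/9, -4/5)), ProductSet(Interval(-10, 1/4), {-22/9, -4/5}), ProductSet(Naturals0, {-92/3, -4/43, 8, 9, 7*sqrt(11), 4*sqrt(2)}))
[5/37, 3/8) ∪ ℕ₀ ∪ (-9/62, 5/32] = (-9/62, 3/8) ∪ ℕ₀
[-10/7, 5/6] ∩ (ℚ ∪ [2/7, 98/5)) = [2/7, 5/6] ∪ (ℚ ∩ [-10/7, 5/6])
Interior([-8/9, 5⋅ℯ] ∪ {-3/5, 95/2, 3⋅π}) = (-8/9, 5⋅ℯ)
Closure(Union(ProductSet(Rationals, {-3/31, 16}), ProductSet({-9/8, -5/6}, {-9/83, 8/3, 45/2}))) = Union(ProductSet({-9/8, -5/6}, {-9/83, 8/3, 45/2}), ProductSet(Reals, {-3/31, 16}))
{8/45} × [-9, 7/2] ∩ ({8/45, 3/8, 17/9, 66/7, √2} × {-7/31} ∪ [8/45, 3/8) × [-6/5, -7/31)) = {8/45} × [-6/5, -7/31]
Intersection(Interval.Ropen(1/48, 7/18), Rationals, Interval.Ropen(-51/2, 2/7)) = Intersection(Interval.Ropen(1/48, 2/7), Rationals)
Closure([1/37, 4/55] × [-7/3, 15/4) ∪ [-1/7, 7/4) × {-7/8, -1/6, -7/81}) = ([-1/7, 7/4] × {-7/8, -1/6, -7/81}) ∪ ([1/37, 4/55] × [-7/3, 15/4])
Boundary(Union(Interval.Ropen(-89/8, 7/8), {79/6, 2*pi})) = {-89/8, 7/8, 79/6, 2*pi}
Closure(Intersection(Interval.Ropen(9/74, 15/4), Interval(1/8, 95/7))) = Interval(1/8, 15/4)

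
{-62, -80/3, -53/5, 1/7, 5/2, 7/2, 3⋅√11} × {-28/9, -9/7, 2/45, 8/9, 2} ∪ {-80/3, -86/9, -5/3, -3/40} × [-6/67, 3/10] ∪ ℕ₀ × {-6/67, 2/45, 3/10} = (ℕ₀ × {-6/67, 2/45, 3/10}) ∪ ({-80/3, -86/9, -5/3, -3/40} × [-6/67, 3/10]) ∪ ({-62, -80/3, -53/5, 1/7, 5/2, 7/2, 3⋅√11} × {-28/9, -9/7, 2/45, 8/9, 2})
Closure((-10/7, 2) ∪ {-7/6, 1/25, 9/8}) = [-10/7, 2]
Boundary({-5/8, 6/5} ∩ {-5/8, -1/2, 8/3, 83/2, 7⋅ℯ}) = {-5/8}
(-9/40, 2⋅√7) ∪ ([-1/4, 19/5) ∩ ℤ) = (-9/40, 2⋅√7) ∪ {0, 1, 2, 3}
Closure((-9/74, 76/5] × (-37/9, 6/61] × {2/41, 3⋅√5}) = (({-9/74, 76/5} × [-37/9, 6/61]) ∪ ([-9/74, 76/5] × {-37/9, 6/61}) ∪ ((-9/74, 76/5] × (-37/9, 6/61])) × {2/41, 3⋅√5}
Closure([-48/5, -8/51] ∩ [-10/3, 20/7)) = [-10/3, -8/51]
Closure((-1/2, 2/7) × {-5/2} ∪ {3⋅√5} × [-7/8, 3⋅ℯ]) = ([-1/2, 2/7] × {-5/2}) ∪ ({3⋅√5} × [-7/8, 3⋅ℯ])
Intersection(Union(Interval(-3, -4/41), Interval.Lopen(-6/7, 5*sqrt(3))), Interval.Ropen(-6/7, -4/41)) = Interval.Ropen(-6/7, -4/41)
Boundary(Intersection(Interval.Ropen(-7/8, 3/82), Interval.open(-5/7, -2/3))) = {-5/7, -2/3}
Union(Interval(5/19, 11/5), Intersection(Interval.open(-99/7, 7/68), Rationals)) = Union(Intersection(Interval.open(-99/7, 7/68), Rationals), Interval(5/19, 11/5))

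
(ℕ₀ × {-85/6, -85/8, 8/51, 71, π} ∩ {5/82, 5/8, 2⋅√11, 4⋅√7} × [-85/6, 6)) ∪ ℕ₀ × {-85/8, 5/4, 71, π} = ℕ₀ × {-85/8, 5/4, 71, π}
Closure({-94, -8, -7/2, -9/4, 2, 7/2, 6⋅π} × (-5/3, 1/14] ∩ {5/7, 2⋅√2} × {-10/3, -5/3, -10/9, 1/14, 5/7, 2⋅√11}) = ∅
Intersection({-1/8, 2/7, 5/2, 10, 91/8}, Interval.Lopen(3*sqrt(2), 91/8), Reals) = {10, 91/8}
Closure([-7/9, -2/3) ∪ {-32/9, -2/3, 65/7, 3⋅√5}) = {-32/9, 65/7, 3⋅√5} ∪ [-7/9, -2/3]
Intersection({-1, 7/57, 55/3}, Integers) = {-1}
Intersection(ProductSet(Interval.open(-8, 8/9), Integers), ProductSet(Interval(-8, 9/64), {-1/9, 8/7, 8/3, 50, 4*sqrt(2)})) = ProductSet(Interval.Lopen(-8, 9/64), {50})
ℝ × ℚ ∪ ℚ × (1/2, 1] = (ℝ × ℚ) ∪ (ℚ × (1/2, 1])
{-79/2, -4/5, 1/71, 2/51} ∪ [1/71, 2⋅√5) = {-79/2, -4/5} ∪ [1/71, 2⋅√5)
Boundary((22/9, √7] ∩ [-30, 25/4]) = {22/9, √7}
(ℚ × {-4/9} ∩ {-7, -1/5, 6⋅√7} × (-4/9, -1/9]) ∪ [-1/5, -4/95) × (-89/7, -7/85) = [-1/5, -4/95) × (-89/7, -7/85)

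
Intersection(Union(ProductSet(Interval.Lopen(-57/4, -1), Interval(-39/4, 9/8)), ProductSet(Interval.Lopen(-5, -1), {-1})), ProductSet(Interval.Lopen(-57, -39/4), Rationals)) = ProductSet(Interval.Lopen(-57/4, -39/4), Intersection(Interval(-39/4, 9/8), Rationals))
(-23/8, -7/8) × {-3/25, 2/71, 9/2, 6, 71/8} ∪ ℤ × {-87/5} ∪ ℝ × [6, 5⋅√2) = (ℤ × {-87/5}) ∪ (ℝ × [6, 5⋅√2)) ∪ ((-23/8, -7/8) × {-3/25, 2/71, 9/2, 6, 71/8})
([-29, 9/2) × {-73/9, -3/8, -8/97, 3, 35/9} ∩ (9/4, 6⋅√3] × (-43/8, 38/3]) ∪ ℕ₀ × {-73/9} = (ℕ₀ × {-73/9}) ∪ ((9/4, 9/2) × {-3/8, -8/97, 3, 35/9})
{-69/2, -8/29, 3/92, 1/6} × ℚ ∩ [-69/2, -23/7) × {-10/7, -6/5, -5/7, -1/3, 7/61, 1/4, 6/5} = {-69/2} × {-10/7, -6/5, -5/7, -1/3, 7/61, 1/4, 6/5}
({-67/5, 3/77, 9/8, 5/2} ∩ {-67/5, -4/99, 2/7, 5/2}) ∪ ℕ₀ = {-67/5, 5/2} ∪ ℕ₀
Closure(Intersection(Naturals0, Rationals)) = Naturals0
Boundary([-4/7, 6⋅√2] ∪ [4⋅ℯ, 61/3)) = {-4/7, 61/3, 6⋅√2, 4⋅ℯ}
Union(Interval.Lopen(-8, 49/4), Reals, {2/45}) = Interval(-oo, oo)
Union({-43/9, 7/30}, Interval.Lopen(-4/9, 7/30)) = Union({-43/9}, Interval.Lopen(-4/9, 7/30))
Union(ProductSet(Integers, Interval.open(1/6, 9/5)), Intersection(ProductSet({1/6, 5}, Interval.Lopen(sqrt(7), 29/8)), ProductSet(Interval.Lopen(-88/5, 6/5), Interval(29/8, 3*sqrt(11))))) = Union(ProductSet({1/6}, {29/8}), ProductSet(Integers, Interval.open(1/6, 9/5)))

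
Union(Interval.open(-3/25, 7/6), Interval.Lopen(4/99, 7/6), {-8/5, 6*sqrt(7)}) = Union({-8/5, 6*sqrt(7)}, Interval.Lopen(-3/25, 7/6))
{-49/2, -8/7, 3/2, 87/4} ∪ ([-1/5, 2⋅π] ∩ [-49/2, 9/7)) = {-49/2, -8/7, 3/2, 87/4} ∪ [-1/5, 9/7)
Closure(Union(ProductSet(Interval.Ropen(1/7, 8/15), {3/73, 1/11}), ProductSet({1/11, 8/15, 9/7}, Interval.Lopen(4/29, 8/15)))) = Union(ProductSet({1/11, 8/15, 9/7}, Interval(4/29, 8/15)), ProductSet(Interval(1/7, 8/15), {3/73, 1/11}))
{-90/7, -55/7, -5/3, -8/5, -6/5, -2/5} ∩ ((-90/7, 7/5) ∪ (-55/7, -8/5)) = {-55/7, -5/3, -8/5, -6/5, -2/5}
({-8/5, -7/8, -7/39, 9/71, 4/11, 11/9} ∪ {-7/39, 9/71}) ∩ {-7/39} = {-7/39}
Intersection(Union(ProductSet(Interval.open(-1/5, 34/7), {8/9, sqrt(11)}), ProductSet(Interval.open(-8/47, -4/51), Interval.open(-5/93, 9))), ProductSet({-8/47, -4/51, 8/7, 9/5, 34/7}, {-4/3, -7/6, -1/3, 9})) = EmptySet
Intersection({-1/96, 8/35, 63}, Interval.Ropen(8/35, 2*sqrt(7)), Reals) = {8/35}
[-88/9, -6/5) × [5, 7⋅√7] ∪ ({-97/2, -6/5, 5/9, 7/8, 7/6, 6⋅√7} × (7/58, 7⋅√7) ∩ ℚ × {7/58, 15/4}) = ({-97/2, -6/5, 5/9, 7/8, 7/6} × {15/4}) ∪ ([-88/9, -6/5) × [5, 7⋅√7])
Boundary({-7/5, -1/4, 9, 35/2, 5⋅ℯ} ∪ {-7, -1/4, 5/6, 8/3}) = {-7, -7/5, -1/4, 5/6, 8/3, 9, 35/2, 5⋅ℯ}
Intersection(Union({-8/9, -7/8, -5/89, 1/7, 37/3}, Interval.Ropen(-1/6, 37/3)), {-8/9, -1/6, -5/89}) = {-8/9, -1/6, -5/89}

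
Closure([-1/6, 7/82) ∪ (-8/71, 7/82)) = [-1/6, 7/82]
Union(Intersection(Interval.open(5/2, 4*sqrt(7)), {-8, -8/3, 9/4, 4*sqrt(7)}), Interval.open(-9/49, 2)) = Interval.open(-9/49, 2)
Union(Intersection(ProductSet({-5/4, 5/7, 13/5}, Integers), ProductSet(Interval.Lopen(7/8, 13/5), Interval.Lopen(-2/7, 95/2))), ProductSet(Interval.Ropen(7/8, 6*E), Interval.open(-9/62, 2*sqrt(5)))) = Union(ProductSet({13/5}, Range(0, 48, 1)), ProductSet(Interval.Ropen(7/8, 6*E), Interval.open(-9/62, 2*sqrt(5))))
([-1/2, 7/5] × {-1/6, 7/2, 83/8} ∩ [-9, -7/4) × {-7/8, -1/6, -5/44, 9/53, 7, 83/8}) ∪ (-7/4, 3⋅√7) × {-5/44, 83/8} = (-7/4, 3⋅√7) × {-5/44, 83/8}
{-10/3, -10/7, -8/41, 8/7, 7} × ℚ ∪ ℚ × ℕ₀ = (ℚ × ℕ₀) ∪ ({-10/3, -10/7, -8/41, 8/7, 7} × ℚ)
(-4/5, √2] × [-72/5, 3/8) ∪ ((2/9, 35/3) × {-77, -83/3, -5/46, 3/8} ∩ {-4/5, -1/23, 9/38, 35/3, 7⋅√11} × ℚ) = ({9/38} × {-77, -83/3, -5/46, 3/8}) ∪ ((-4/5, √2] × [-72/5, 3/8))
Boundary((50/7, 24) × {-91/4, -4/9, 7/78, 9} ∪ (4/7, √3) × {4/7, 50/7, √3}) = ([50/7, 24] × {-91/4, -4/9, 7/78, 9}) ∪ ([4/7, √3] × {4/7, 50/7, √3})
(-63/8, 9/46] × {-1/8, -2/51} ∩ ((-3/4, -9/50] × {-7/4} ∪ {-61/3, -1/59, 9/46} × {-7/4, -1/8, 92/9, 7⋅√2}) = {-1/59, 9/46} × {-1/8}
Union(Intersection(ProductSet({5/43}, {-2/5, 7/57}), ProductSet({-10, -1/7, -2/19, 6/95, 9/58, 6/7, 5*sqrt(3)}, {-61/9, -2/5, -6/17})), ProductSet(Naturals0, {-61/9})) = ProductSet(Naturals0, {-61/9})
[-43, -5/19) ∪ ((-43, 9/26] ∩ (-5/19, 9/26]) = [-43, -5/19) ∪ (-5/19, 9/26]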